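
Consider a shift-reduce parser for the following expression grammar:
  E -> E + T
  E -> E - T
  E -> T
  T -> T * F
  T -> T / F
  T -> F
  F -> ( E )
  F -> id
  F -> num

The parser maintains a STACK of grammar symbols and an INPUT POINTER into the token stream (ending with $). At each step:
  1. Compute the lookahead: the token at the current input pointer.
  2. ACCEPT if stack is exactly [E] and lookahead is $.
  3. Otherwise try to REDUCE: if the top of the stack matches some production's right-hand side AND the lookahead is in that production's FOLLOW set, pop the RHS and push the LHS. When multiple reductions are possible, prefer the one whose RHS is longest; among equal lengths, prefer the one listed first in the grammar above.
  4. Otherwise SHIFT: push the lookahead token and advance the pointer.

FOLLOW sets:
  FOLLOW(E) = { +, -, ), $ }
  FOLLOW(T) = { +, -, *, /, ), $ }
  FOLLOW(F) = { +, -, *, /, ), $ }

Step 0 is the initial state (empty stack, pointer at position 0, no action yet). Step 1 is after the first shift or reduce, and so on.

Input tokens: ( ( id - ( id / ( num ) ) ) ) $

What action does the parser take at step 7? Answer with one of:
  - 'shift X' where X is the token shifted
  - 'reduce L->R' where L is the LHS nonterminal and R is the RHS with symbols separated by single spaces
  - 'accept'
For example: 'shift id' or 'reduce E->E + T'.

Step 1: shift (. Stack=[(] ptr=1 lookahead=( remaining=[( id - ( id / ( num ) ) ) ) $]
Step 2: shift (. Stack=[( (] ptr=2 lookahead=id remaining=[id - ( id / ( num ) ) ) ) $]
Step 3: shift id. Stack=[( ( id] ptr=3 lookahead=- remaining=[- ( id / ( num ) ) ) ) $]
Step 4: reduce F->id. Stack=[( ( F] ptr=3 lookahead=- remaining=[- ( id / ( num ) ) ) ) $]
Step 5: reduce T->F. Stack=[( ( T] ptr=3 lookahead=- remaining=[- ( id / ( num ) ) ) ) $]
Step 6: reduce E->T. Stack=[( ( E] ptr=3 lookahead=- remaining=[- ( id / ( num ) ) ) ) $]
Step 7: shift -. Stack=[( ( E -] ptr=4 lookahead=( remaining=[( id / ( num ) ) ) ) $]

Answer: shift -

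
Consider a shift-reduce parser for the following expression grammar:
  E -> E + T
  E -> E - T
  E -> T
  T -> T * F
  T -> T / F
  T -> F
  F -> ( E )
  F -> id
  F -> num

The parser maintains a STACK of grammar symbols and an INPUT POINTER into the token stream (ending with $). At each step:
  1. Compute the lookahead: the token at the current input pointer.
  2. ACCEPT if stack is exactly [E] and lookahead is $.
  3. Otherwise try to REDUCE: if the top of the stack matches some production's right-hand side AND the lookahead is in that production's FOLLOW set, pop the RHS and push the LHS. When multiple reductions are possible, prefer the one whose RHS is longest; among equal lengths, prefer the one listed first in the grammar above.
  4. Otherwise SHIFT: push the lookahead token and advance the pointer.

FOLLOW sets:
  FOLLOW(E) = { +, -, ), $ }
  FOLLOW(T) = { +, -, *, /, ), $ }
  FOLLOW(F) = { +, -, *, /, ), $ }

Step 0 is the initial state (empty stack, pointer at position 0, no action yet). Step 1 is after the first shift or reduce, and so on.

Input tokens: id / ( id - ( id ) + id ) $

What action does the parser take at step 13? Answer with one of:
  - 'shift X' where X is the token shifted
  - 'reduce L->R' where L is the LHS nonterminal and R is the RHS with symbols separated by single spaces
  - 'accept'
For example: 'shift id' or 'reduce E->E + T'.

Answer: reduce F->id

Derivation:
Step 1: shift id. Stack=[id] ptr=1 lookahead=/ remaining=[/ ( id - ( id ) + id ) $]
Step 2: reduce F->id. Stack=[F] ptr=1 lookahead=/ remaining=[/ ( id - ( id ) + id ) $]
Step 3: reduce T->F. Stack=[T] ptr=1 lookahead=/ remaining=[/ ( id - ( id ) + id ) $]
Step 4: shift /. Stack=[T /] ptr=2 lookahead=( remaining=[( id - ( id ) + id ) $]
Step 5: shift (. Stack=[T / (] ptr=3 lookahead=id remaining=[id - ( id ) + id ) $]
Step 6: shift id. Stack=[T / ( id] ptr=4 lookahead=- remaining=[- ( id ) + id ) $]
Step 7: reduce F->id. Stack=[T / ( F] ptr=4 lookahead=- remaining=[- ( id ) + id ) $]
Step 8: reduce T->F. Stack=[T / ( T] ptr=4 lookahead=- remaining=[- ( id ) + id ) $]
Step 9: reduce E->T. Stack=[T / ( E] ptr=4 lookahead=- remaining=[- ( id ) + id ) $]
Step 10: shift -. Stack=[T / ( E -] ptr=5 lookahead=( remaining=[( id ) + id ) $]
Step 11: shift (. Stack=[T / ( E - (] ptr=6 lookahead=id remaining=[id ) + id ) $]
Step 12: shift id. Stack=[T / ( E - ( id] ptr=7 lookahead=) remaining=[) + id ) $]
Step 13: reduce F->id. Stack=[T / ( E - ( F] ptr=7 lookahead=) remaining=[) + id ) $]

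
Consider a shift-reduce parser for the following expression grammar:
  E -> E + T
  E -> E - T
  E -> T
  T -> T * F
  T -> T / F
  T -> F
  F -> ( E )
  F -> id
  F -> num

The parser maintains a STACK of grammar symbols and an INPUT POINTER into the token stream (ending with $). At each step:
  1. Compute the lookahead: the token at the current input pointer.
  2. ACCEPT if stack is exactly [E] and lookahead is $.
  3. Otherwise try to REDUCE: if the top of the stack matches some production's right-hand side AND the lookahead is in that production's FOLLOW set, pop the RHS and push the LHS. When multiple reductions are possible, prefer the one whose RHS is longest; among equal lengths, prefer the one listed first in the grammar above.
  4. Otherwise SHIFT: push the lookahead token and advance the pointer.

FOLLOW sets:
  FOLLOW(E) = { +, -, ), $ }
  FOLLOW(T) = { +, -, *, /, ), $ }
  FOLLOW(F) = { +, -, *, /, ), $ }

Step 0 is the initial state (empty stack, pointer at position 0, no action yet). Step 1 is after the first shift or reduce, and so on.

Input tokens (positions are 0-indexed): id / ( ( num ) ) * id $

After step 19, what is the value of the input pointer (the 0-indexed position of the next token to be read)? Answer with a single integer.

Answer: 9

Derivation:
Step 1: shift id. Stack=[id] ptr=1 lookahead=/ remaining=[/ ( ( num ) ) * id $]
Step 2: reduce F->id. Stack=[F] ptr=1 lookahead=/ remaining=[/ ( ( num ) ) * id $]
Step 3: reduce T->F. Stack=[T] ptr=1 lookahead=/ remaining=[/ ( ( num ) ) * id $]
Step 4: shift /. Stack=[T /] ptr=2 lookahead=( remaining=[( ( num ) ) * id $]
Step 5: shift (. Stack=[T / (] ptr=3 lookahead=( remaining=[( num ) ) * id $]
Step 6: shift (. Stack=[T / ( (] ptr=4 lookahead=num remaining=[num ) ) * id $]
Step 7: shift num. Stack=[T / ( ( num] ptr=5 lookahead=) remaining=[) ) * id $]
Step 8: reduce F->num. Stack=[T / ( ( F] ptr=5 lookahead=) remaining=[) ) * id $]
Step 9: reduce T->F. Stack=[T / ( ( T] ptr=5 lookahead=) remaining=[) ) * id $]
Step 10: reduce E->T. Stack=[T / ( ( E] ptr=5 lookahead=) remaining=[) ) * id $]
Step 11: shift ). Stack=[T / ( ( E )] ptr=6 lookahead=) remaining=[) * id $]
Step 12: reduce F->( E ). Stack=[T / ( F] ptr=6 lookahead=) remaining=[) * id $]
Step 13: reduce T->F. Stack=[T / ( T] ptr=6 lookahead=) remaining=[) * id $]
Step 14: reduce E->T. Stack=[T / ( E] ptr=6 lookahead=) remaining=[) * id $]
Step 15: shift ). Stack=[T / ( E )] ptr=7 lookahead=* remaining=[* id $]
Step 16: reduce F->( E ). Stack=[T / F] ptr=7 lookahead=* remaining=[* id $]
Step 17: reduce T->T / F. Stack=[T] ptr=7 lookahead=* remaining=[* id $]
Step 18: shift *. Stack=[T *] ptr=8 lookahead=id remaining=[id $]
Step 19: shift id. Stack=[T * id] ptr=9 lookahead=$ remaining=[$]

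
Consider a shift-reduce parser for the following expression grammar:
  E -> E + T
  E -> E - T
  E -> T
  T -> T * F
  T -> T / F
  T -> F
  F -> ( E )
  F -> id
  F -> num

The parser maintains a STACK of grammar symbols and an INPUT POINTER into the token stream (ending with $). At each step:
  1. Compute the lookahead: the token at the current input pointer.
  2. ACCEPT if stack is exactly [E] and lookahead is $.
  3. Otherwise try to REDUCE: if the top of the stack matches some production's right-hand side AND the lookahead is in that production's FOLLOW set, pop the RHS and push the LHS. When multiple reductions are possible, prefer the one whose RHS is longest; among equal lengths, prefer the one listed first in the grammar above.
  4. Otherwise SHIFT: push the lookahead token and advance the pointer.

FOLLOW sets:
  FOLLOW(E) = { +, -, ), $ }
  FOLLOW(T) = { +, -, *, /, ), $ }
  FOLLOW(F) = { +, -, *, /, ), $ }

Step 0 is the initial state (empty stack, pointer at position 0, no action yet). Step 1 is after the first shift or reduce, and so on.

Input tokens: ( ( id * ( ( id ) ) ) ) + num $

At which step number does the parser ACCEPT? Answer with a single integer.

Step 1: shift (. Stack=[(] ptr=1 lookahead=( remaining=[( id * ( ( id ) ) ) ) + num $]
Step 2: shift (. Stack=[( (] ptr=2 lookahead=id remaining=[id * ( ( id ) ) ) ) + num $]
Step 3: shift id. Stack=[( ( id] ptr=3 lookahead=* remaining=[* ( ( id ) ) ) ) + num $]
Step 4: reduce F->id. Stack=[( ( F] ptr=3 lookahead=* remaining=[* ( ( id ) ) ) ) + num $]
Step 5: reduce T->F. Stack=[( ( T] ptr=3 lookahead=* remaining=[* ( ( id ) ) ) ) + num $]
Step 6: shift *. Stack=[( ( T *] ptr=4 lookahead=( remaining=[( ( id ) ) ) ) + num $]
Step 7: shift (. Stack=[( ( T * (] ptr=5 lookahead=( remaining=[( id ) ) ) ) + num $]
Step 8: shift (. Stack=[( ( T * ( (] ptr=6 lookahead=id remaining=[id ) ) ) ) + num $]
Step 9: shift id. Stack=[( ( T * ( ( id] ptr=7 lookahead=) remaining=[) ) ) ) + num $]
Step 10: reduce F->id. Stack=[( ( T * ( ( F] ptr=7 lookahead=) remaining=[) ) ) ) + num $]
Step 11: reduce T->F. Stack=[( ( T * ( ( T] ptr=7 lookahead=) remaining=[) ) ) ) + num $]
Step 12: reduce E->T. Stack=[( ( T * ( ( E] ptr=7 lookahead=) remaining=[) ) ) ) + num $]
Step 13: shift ). Stack=[( ( T * ( ( E )] ptr=8 lookahead=) remaining=[) ) ) + num $]
Step 14: reduce F->( E ). Stack=[( ( T * ( F] ptr=8 lookahead=) remaining=[) ) ) + num $]
Step 15: reduce T->F. Stack=[( ( T * ( T] ptr=8 lookahead=) remaining=[) ) ) + num $]
Step 16: reduce E->T. Stack=[( ( T * ( E] ptr=8 lookahead=) remaining=[) ) ) + num $]
Step 17: shift ). Stack=[( ( T * ( E )] ptr=9 lookahead=) remaining=[) ) + num $]
Step 18: reduce F->( E ). Stack=[( ( T * F] ptr=9 lookahead=) remaining=[) ) + num $]
Step 19: reduce T->T * F. Stack=[( ( T] ptr=9 lookahead=) remaining=[) ) + num $]
Step 20: reduce E->T. Stack=[( ( E] ptr=9 lookahead=) remaining=[) ) + num $]
Step 21: shift ). Stack=[( ( E )] ptr=10 lookahead=) remaining=[) + num $]
Step 22: reduce F->( E ). Stack=[( F] ptr=10 lookahead=) remaining=[) + num $]
Step 23: reduce T->F. Stack=[( T] ptr=10 lookahead=) remaining=[) + num $]
Step 24: reduce E->T. Stack=[( E] ptr=10 lookahead=) remaining=[) + num $]
Step 25: shift ). Stack=[( E )] ptr=11 lookahead=+ remaining=[+ num $]
Step 26: reduce F->( E ). Stack=[F] ptr=11 lookahead=+ remaining=[+ num $]
Step 27: reduce T->F. Stack=[T] ptr=11 lookahead=+ remaining=[+ num $]
Step 28: reduce E->T. Stack=[E] ptr=11 lookahead=+ remaining=[+ num $]
Step 29: shift +. Stack=[E +] ptr=12 lookahead=num remaining=[num $]
Step 30: shift num. Stack=[E + num] ptr=13 lookahead=$ remaining=[$]
Step 31: reduce F->num. Stack=[E + F] ptr=13 lookahead=$ remaining=[$]
Step 32: reduce T->F. Stack=[E + T] ptr=13 lookahead=$ remaining=[$]
Step 33: reduce E->E + T. Stack=[E] ptr=13 lookahead=$ remaining=[$]
Step 34: accept. Stack=[E] ptr=13 lookahead=$ remaining=[$]

Answer: 34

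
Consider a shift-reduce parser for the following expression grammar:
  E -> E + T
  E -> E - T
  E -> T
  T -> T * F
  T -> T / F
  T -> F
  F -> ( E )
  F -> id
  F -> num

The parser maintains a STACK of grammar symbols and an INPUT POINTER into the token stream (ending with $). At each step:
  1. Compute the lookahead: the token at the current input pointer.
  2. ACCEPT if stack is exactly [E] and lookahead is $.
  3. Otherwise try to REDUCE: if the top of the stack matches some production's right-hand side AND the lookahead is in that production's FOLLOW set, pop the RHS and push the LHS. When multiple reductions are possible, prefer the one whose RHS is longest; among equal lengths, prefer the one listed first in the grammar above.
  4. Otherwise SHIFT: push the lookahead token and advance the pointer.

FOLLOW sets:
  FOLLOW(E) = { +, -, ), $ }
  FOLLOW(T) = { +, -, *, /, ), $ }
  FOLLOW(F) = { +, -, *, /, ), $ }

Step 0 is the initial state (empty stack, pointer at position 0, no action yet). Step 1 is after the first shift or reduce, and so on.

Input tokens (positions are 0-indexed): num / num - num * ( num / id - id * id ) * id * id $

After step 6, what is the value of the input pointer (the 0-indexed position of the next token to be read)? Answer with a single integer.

Answer: 3

Derivation:
Step 1: shift num. Stack=[num] ptr=1 lookahead=/ remaining=[/ num - num * ( num / id - id * id ) * id * id $]
Step 2: reduce F->num. Stack=[F] ptr=1 lookahead=/ remaining=[/ num - num * ( num / id - id * id ) * id * id $]
Step 3: reduce T->F. Stack=[T] ptr=1 lookahead=/ remaining=[/ num - num * ( num / id - id * id ) * id * id $]
Step 4: shift /. Stack=[T /] ptr=2 lookahead=num remaining=[num - num * ( num / id - id * id ) * id * id $]
Step 5: shift num. Stack=[T / num] ptr=3 lookahead=- remaining=[- num * ( num / id - id * id ) * id * id $]
Step 6: reduce F->num. Stack=[T / F] ptr=3 lookahead=- remaining=[- num * ( num / id - id * id ) * id * id $]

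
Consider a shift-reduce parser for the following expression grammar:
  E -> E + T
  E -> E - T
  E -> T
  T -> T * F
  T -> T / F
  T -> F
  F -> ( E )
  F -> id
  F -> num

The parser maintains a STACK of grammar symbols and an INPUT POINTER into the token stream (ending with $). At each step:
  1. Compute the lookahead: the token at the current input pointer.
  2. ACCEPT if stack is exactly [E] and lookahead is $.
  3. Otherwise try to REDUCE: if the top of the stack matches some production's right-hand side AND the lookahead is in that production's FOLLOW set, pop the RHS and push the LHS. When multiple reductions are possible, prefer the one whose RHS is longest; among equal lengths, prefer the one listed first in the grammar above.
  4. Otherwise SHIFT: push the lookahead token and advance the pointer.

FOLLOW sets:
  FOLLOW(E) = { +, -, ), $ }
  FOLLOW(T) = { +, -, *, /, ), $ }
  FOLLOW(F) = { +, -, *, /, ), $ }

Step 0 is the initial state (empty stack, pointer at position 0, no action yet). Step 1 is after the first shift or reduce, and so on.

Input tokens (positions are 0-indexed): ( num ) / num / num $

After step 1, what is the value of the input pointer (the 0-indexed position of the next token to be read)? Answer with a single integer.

Step 1: shift (. Stack=[(] ptr=1 lookahead=num remaining=[num ) / num / num $]

Answer: 1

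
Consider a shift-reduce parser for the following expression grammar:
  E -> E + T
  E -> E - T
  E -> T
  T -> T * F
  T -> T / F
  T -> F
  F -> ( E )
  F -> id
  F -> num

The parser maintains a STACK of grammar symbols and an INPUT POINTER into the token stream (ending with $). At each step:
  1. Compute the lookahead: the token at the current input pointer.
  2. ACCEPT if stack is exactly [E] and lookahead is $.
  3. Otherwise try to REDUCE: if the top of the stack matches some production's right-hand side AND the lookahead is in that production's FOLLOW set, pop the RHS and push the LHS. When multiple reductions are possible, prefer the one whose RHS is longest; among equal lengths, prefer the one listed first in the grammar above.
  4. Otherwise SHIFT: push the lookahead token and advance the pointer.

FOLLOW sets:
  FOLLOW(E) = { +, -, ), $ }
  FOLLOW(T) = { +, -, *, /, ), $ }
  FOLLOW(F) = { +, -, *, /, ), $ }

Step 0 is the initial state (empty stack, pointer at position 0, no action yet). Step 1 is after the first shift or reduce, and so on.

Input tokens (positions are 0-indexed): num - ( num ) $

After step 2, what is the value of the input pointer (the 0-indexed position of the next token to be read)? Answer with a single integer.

Answer: 1

Derivation:
Step 1: shift num. Stack=[num] ptr=1 lookahead=- remaining=[- ( num ) $]
Step 2: reduce F->num. Stack=[F] ptr=1 lookahead=- remaining=[- ( num ) $]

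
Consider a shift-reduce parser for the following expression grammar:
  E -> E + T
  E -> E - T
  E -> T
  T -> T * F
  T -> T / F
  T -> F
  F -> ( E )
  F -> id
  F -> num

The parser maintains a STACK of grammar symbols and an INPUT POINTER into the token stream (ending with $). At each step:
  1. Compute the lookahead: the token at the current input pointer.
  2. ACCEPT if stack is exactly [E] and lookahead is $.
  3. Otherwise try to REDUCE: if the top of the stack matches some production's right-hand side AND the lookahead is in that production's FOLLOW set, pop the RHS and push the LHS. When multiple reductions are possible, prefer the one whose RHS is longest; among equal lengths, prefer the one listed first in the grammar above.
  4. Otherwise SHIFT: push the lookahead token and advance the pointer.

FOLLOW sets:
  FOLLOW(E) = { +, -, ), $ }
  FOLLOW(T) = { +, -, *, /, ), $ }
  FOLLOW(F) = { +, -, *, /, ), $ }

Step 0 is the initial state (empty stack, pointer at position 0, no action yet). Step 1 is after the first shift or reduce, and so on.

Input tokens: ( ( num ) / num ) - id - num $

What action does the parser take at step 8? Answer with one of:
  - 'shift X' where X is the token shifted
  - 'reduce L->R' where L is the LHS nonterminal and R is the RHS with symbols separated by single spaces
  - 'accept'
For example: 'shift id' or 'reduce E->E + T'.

Step 1: shift (. Stack=[(] ptr=1 lookahead=( remaining=[( num ) / num ) - id - num $]
Step 2: shift (. Stack=[( (] ptr=2 lookahead=num remaining=[num ) / num ) - id - num $]
Step 3: shift num. Stack=[( ( num] ptr=3 lookahead=) remaining=[) / num ) - id - num $]
Step 4: reduce F->num. Stack=[( ( F] ptr=3 lookahead=) remaining=[) / num ) - id - num $]
Step 5: reduce T->F. Stack=[( ( T] ptr=3 lookahead=) remaining=[) / num ) - id - num $]
Step 6: reduce E->T. Stack=[( ( E] ptr=3 lookahead=) remaining=[) / num ) - id - num $]
Step 7: shift ). Stack=[( ( E )] ptr=4 lookahead=/ remaining=[/ num ) - id - num $]
Step 8: reduce F->( E ). Stack=[( F] ptr=4 lookahead=/ remaining=[/ num ) - id - num $]

Answer: reduce F->( E )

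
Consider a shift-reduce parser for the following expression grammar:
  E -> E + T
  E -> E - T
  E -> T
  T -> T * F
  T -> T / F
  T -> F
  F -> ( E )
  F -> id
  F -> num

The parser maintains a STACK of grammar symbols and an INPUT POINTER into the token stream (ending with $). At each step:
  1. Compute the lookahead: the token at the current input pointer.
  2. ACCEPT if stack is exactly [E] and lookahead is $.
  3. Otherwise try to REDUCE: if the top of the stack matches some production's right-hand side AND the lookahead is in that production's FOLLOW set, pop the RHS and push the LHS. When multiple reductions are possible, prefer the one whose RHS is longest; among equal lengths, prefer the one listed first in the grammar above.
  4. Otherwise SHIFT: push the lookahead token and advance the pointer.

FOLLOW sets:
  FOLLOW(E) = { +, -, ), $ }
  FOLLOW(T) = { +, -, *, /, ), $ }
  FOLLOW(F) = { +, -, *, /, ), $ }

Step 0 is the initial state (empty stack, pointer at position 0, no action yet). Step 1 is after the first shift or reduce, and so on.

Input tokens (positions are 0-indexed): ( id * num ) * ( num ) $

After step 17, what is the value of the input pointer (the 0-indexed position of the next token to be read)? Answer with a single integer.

Step 1: shift (. Stack=[(] ptr=1 lookahead=id remaining=[id * num ) * ( num ) $]
Step 2: shift id. Stack=[( id] ptr=2 lookahead=* remaining=[* num ) * ( num ) $]
Step 3: reduce F->id. Stack=[( F] ptr=2 lookahead=* remaining=[* num ) * ( num ) $]
Step 4: reduce T->F. Stack=[( T] ptr=2 lookahead=* remaining=[* num ) * ( num ) $]
Step 5: shift *. Stack=[( T *] ptr=3 lookahead=num remaining=[num ) * ( num ) $]
Step 6: shift num. Stack=[( T * num] ptr=4 lookahead=) remaining=[) * ( num ) $]
Step 7: reduce F->num. Stack=[( T * F] ptr=4 lookahead=) remaining=[) * ( num ) $]
Step 8: reduce T->T * F. Stack=[( T] ptr=4 lookahead=) remaining=[) * ( num ) $]
Step 9: reduce E->T. Stack=[( E] ptr=4 lookahead=) remaining=[) * ( num ) $]
Step 10: shift ). Stack=[( E )] ptr=5 lookahead=* remaining=[* ( num ) $]
Step 11: reduce F->( E ). Stack=[F] ptr=5 lookahead=* remaining=[* ( num ) $]
Step 12: reduce T->F. Stack=[T] ptr=5 lookahead=* remaining=[* ( num ) $]
Step 13: shift *. Stack=[T *] ptr=6 lookahead=( remaining=[( num ) $]
Step 14: shift (. Stack=[T * (] ptr=7 lookahead=num remaining=[num ) $]
Step 15: shift num. Stack=[T * ( num] ptr=8 lookahead=) remaining=[) $]
Step 16: reduce F->num. Stack=[T * ( F] ptr=8 lookahead=) remaining=[) $]
Step 17: reduce T->F. Stack=[T * ( T] ptr=8 lookahead=) remaining=[) $]

Answer: 8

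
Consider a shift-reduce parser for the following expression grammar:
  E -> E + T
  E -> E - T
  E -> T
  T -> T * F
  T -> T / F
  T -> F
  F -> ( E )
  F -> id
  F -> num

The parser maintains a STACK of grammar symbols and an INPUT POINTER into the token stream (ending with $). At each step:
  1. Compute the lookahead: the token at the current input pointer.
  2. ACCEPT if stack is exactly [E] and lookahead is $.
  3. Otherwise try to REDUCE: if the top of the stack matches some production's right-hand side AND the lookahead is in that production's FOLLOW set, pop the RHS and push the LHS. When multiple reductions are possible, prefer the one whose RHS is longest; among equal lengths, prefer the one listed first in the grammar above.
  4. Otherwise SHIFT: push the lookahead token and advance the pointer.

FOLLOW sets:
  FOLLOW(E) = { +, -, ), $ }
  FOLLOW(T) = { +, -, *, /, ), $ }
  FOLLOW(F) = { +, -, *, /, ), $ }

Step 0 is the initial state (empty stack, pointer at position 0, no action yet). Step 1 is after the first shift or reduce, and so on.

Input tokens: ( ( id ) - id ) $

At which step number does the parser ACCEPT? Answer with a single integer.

Step 1: shift (. Stack=[(] ptr=1 lookahead=( remaining=[( id ) - id ) $]
Step 2: shift (. Stack=[( (] ptr=2 lookahead=id remaining=[id ) - id ) $]
Step 3: shift id. Stack=[( ( id] ptr=3 lookahead=) remaining=[) - id ) $]
Step 4: reduce F->id. Stack=[( ( F] ptr=3 lookahead=) remaining=[) - id ) $]
Step 5: reduce T->F. Stack=[( ( T] ptr=3 lookahead=) remaining=[) - id ) $]
Step 6: reduce E->T. Stack=[( ( E] ptr=3 lookahead=) remaining=[) - id ) $]
Step 7: shift ). Stack=[( ( E )] ptr=4 lookahead=- remaining=[- id ) $]
Step 8: reduce F->( E ). Stack=[( F] ptr=4 lookahead=- remaining=[- id ) $]
Step 9: reduce T->F. Stack=[( T] ptr=4 lookahead=- remaining=[- id ) $]
Step 10: reduce E->T. Stack=[( E] ptr=4 lookahead=- remaining=[- id ) $]
Step 11: shift -. Stack=[( E -] ptr=5 lookahead=id remaining=[id ) $]
Step 12: shift id. Stack=[( E - id] ptr=6 lookahead=) remaining=[) $]
Step 13: reduce F->id. Stack=[( E - F] ptr=6 lookahead=) remaining=[) $]
Step 14: reduce T->F. Stack=[( E - T] ptr=6 lookahead=) remaining=[) $]
Step 15: reduce E->E - T. Stack=[( E] ptr=6 lookahead=) remaining=[) $]
Step 16: shift ). Stack=[( E )] ptr=7 lookahead=$ remaining=[$]
Step 17: reduce F->( E ). Stack=[F] ptr=7 lookahead=$ remaining=[$]
Step 18: reduce T->F. Stack=[T] ptr=7 lookahead=$ remaining=[$]
Step 19: reduce E->T. Stack=[E] ptr=7 lookahead=$ remaining=[$]
Step 20: accept. Stack=[E] ptr=7 lookahead=$ remaining=[$]

Answer: 20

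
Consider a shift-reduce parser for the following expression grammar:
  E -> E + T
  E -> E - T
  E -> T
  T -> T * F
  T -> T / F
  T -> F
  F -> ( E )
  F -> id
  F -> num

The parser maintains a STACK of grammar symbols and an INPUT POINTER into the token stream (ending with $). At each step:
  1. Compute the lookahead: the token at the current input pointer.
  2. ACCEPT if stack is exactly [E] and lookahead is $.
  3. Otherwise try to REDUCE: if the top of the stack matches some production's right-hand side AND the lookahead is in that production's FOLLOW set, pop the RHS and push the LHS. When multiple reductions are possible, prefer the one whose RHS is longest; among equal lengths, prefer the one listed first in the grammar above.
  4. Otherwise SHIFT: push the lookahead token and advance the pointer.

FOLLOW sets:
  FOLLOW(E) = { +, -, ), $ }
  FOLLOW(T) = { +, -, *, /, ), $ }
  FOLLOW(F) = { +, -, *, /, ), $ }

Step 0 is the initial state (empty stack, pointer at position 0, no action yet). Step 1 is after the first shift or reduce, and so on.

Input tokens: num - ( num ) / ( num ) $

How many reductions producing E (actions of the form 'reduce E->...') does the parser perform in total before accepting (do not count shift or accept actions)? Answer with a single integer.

Answer: 4

Derivation:
Step 1: shift num. Stack=[num] ptr=1 lookahead=- remaining=[- ( num ) / ( num ) $]
Step 2: reduce F->num. Stack=[F] ptr=1 lookahead=- remaining=[- ( num ) / ( num ) $]
Step 3: reduce T->F. Stack=[T] ptr=1 lookahead=- remaining=[- ( num ) / ( num ) $]
Step 4: reduce E->T. Stack=[E] ptr=1 lookahead=- remaining=[- ( num ) / ( num ) $]
Step 5: shift -. Stack=[E -] ptr=2 lookahead=( remaining=[( num ) / ( num ) $]
Step 6: shift (. Stack=[E - (] ptr=3 lookahead=num remaining=[num ) / ( num ) $]
Step 7: shift num. Stack=[E - ( num] ptr=4 lookahead=) remaining=[) / ( num ) $]
Step 8: reduce F->num. Stack=[E - ( F] ptr=4 lookahead=) remaining=[) / ( num ) $]
Step 9: reduce T->F. Stack=[E - ( T] ptr=4 lookahead=) remaining=[) / ( num ) $]
Step 10: reduce E->T. Stack=[E - ( E] ptr=4 lookahead=) remaining=[) / ( num ) $]
Step 11: shift ). Stack=[E - ( E )] ptr=5 lookahead=/ remaining=[/ ( num ) $]
Step 12: reduce F->( E ). Stack=[E - F] ptr=5 lookahead=/ remaining=[/ ( num ) $]
Step 13: reduce T->F. Stack=[E - T] ptr=5 lookahead=/ remaining=[/ ( num ) $]
Step 14: shift /. Stack=[E - T /] ptr=6 lookahead=( remaining=[( num ) $]
Step 15: shift (. Stack=[E - T / (] ptr=7 lookahead=num remaining=[num ) $]
Step 16: shift num. Stack=[E - T / ( num] ptr=8 lookahead=) remaining=[) $]
Step 17: reduce F->num. Stack=[E - T / ( F] ptr=8 lookahead=) remaining=[) $]
Step 18: reduce T->F. Stack=[E - T / ( T] ptr=8 lookahead=) remaining=[) $]
Step 19: reduce E->T. Stack=[E - T / ( E] ptr=8 lookahead=) remaining=[) $]
Step 20: shift ). Stack=[E - T / ( E )] ptr=9 lookahead=$ remaining=[$]
Step 21: reduce F->( E ). Stack=[E - T / F] ptr=9 lookahead=$ remaining=[$]
Step 22: reduce T->T / F. Stack=[E - T] ptr=9 lookahead=$ remaining=[$]
Step 23: reduce E->E - T. Stack=[E] ptr=9 lookahead=$ remaining=[$]
Step 24: accept. Stack=[E] ptr=9 lookahead=$ remaining=[$]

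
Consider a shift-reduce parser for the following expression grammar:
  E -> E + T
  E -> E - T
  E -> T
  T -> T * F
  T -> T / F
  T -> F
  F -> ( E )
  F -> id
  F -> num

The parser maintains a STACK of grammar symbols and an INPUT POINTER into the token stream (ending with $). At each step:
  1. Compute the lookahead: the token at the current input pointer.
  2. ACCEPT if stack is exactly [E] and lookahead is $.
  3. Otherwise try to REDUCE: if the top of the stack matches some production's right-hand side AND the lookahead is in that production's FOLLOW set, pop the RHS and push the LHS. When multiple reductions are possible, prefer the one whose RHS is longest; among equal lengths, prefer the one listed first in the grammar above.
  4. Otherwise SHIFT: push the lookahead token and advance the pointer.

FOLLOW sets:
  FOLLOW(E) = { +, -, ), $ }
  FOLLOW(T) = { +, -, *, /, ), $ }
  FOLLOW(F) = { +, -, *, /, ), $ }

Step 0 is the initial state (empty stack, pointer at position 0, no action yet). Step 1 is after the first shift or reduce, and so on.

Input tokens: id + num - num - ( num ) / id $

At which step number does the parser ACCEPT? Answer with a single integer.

Step 1: shift id. Stack=[id] ptr=1 lookahead=+ remaining=[+ num - num - ( num ) / id $]
Step 2: reduce F->id. Stack=[F] ptr=1 lookahead=+ remaining=[+ num - num - ( num ) / id $]
Step 3: reduce T->F. Stack=[T] ptr=1 lookahead=+ remaining=[+ num - num - ( num ) / id $]
Step 4: reduce E->T. Stack=[E] ptr=1 lookahead=+ remaining=[+ num - num - ( num ) / id $]
Step 5: shift +. Stack=[E +] ptr=2 lookahead=num remaining=[num - num - ( num ) / id $]
Step 6: shift num. Stack=[E + num] ptr=3 lookahead=- remaining=[- num - ( num ) / id $]
Step 7: reduce F->num. Stack=[E + F] ptr=3 lookahead=- remaining=[- num - ( num ) / id $]
Step 8: reduce T->F. Stack=[E + T] ptr=3 lookahead=- remaining=[- num - ( num ) / id $]
Step 9: reduce E->E + T. Stack=[E] ptr=3 lookahead=- remaining=[- num - ( num ) / id $]
Step 10: shift -. Stack=[E -] ptr=4 lookahead=num remaining=[num - ( num ) / id $]
Step 11: shift num. Stack=[E - num] ptr=5 lookahead=- remaining=[- ( num ) / id $]
Step 12: reduce F->num. Stack=[E - F] ptr=5 lookahead=- remaining=[- ( num ) / id $]
Step 13: reduce T->F. Stack=[E - T] ptr=5 lookahead=- remaining=[- ( num ) / id $]
Step 14: reduce E->E - T. Stack=[E] ptr=5 lookahead=- remaining=[- ( num ) / id $]
Step 15: shift -. Stack=[E -] ptr=6 lookahead=( remaining=[( num ) / id $]
Step 16: shift (. Stack=[E - (] ptr=7 lookahead=num remaining=[num ) / id $]
Step 17: shift num. Stack=[E - ( num] ptr=8 lookahead=) remaining=[) / id $]
Step 18: reduce F->num. Stack=[E - ( F] ptr=8 lookahead=) remaining=[) / id $]
Step 19: reduce T->F. Stack=[E - ( T] ptr=8 lookahead=) remaining=[) / id $]
Step 20: reduce E->T. Stack=[E - ( E] ptr=8 lookahead=) remaining=[) / id $]
Step 21: shift ). Stack=[E - ( E )] ptr=9 lookahead=/ remaining=[/ id $]
Step 22: reduce F->( E ). Stack=[E - F] ptr=9 lookahead=/ remaining=[/ id $]
Step 23: reduce T->F. Stack=[E - T] ptr=9 lookahead=/ remaining=[/ id $]
Step 24: shift /. Stack=[E - T /] ptr=10 lookahead=id remaining=[id $]
Step 25: shift id. Stack=[E - T / id] ptr=11 lookahead=$ remaining=[$]
Step 26: reduce F->id. Stack=[E - T / F] ptr=11 lookahead=$ remaining=[$]
Step 27: reduce T->T / F. Stack=[E - T] ptr=11 lookahead=$ remaining=[$]
Step 28: reduce E->E - T. Stack=[E] ptr=11 lookahead=$ remaining=[$]
Step 29: accept. Stack=[E] ptr=11 lookahead=$ remaining=[$]

Answer: 29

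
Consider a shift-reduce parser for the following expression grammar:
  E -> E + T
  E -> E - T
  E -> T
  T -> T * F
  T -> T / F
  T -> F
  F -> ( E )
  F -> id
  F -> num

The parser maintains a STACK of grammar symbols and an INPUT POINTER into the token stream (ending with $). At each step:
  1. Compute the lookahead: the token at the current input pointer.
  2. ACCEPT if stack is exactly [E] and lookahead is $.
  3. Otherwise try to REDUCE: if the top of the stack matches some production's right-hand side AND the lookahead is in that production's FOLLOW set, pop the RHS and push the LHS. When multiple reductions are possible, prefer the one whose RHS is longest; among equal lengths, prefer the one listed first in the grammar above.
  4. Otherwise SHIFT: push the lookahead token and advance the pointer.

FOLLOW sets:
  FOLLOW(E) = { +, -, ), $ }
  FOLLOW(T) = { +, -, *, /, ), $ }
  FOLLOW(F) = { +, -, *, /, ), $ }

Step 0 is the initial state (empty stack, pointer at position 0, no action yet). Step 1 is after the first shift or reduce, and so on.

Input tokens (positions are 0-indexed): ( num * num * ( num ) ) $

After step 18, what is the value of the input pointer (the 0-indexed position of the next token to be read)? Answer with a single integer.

Answer: 8

Derivation:
Step 1: shift (. Stack=[(] ptr=1 lookahead=num remaining=[num * num * ( num ) ) $]
Step 2: shift num. Stack=[( num] ptr=2 lookahead=* remaining=[* num * ( num ) ) $]
Step 3: reduce F->num. Stack=[( F] ptr=2 lookahead=* remaining=[* num * ( num ) ) $]
Step 4: reduce T->F. Stack=[( T] ptr=2 lookahead=* remaining=[* num * ( num ) ) $]
Step 5: shift *. Stack=[( T *] ptr=3 lookahead=num remaining=[num * ( num ) ) $]
Step 6: shift num. Stack=[( T * num] ptr=4 lookahead=* remaining=[* ( num ) ) $]
Step 7: reduce F->num. Stack=[( T * F] ptr=4 lookahead=* remaining=[* ( num ) ) $]
Step 8: reduce T->T * F. Stack=[( T] ptr=4 lookahead=* remaining=[* ( num ) ) $]
Step 9: shift *. Stack=[( T *] ptr=5 lookahead=( remaining=[( num ) ) $]
Step 10: shift (. Stack=[( T * (] ptr=6 lookahead=num remaining=[num ) ) $]
Step 11: shift num. Stack=[( T * ( num] ptr=7 lookahead=) remaining=[) ) $]
Step 12: reduce F->num. Stack=[( T * ( F] ptr=7 lookahead=) remaining=[) ) $]
Step 13: reduce T->F. Stack=[( T * ( T] ptr=7 lookahead=) remaining=[) ) $]
Step 14: reduce E->T. Stack=[( T * ( E] ptr=7 lookahead=) remaining=[) ) $]
Step 15: shift ). Stack=[( T * ( E )] ptr=8 lookahead=) remaining=[) $]
Step 16: reduce F->( E ). Stack=[( T * F] ptr=8 lookahead=) remaining=[) $]
Step 17: reduce T->T * F. Stack=[( T] ptr=8 lookahead=) remaining=[) $]
Step 18: reduce E->T. Stack=[( E] ptr=8 lookahead=) remaining=[) $]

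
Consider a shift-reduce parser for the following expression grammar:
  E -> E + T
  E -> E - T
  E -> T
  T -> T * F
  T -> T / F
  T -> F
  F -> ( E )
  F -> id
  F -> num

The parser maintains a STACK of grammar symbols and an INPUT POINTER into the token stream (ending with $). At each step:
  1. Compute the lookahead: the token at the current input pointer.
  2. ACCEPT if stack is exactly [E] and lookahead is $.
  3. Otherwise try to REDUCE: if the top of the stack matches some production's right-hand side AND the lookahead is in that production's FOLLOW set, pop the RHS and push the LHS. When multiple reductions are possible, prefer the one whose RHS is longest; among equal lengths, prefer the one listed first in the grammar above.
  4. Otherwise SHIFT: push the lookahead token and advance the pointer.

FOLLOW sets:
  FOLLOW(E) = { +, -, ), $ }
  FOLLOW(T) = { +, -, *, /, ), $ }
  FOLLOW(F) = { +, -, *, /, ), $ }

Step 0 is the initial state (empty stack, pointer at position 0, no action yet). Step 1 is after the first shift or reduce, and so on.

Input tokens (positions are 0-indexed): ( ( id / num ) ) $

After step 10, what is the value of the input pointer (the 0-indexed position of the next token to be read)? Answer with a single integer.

Answer: 5

Derivation:
Step 1: shift (. Stack=[(] ptr=1 lookahead=( remaining=[( id / num ) ) $]
Step 2: shift (. Stack=[( (] ptr=2 lookahead=id remaining=[id / num ) ) $]
Step 3: shift id. Stack=[( ( id] ptr=3 lookahead=/ remaining=[/ num ) ) $]
Step 4: reduce F->id. Stack=[( ( F] ptr=3 lookahead=/ remaining=[/ num ) ) $]
Step 5: reduce T->F. Stack=[( ( T] ptr=3 lookahead=/ remaining=[/ num ) ) $]
Step 6: shift /. Stack=[( ( T /] ptr=4 lookahead=num remaining=[num ) ) $]
Step 7: shift num. Stack=[( ( T / num] ptr=5 lookahead=) remaining=[) ) $]
Step 8: reduce F->num. Stack=[( ( T / F] ptr=5 lookahead=) remaining=[) ) $]
Step 9: reduce T->T / F. Stack=[( ( T] ptr=5 lookahead=) remaining=[) ) $]
Step 10: reduce E->T. Stack=[( ( E] ptr=5 lookahead=) remaining=[) ) $]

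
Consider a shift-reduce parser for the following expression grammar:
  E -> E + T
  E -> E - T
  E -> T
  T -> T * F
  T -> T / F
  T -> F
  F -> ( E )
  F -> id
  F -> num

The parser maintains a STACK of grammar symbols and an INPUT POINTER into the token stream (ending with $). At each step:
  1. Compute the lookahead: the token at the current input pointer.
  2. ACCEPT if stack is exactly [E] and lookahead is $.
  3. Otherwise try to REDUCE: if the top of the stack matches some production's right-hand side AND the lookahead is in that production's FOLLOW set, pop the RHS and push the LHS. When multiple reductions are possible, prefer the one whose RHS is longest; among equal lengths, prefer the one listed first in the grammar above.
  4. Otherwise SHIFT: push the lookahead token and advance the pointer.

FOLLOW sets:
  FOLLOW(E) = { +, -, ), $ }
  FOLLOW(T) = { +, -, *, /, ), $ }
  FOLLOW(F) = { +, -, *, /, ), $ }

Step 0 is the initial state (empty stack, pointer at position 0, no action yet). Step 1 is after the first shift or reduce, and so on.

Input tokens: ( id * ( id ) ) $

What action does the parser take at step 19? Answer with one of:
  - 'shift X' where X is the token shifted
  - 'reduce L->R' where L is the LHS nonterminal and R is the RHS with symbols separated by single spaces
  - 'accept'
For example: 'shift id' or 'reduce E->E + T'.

Answer: accept

Derivation:
Step 1: shift (. Stack=[(] ptr=1 lookahead=id remaining=[id * ( id ) ) $]
Step 2: shift id. Stack=[( id] ptr=2 lookahead=* remaining=[* ( id ) ) $]
Step 3: reduce F->id. Stack=[( F] ptr=2 lookahead=* remaining=[* ( id ) ) $]
Step 4: reduce T->F. Stack=[( T] ptr=2 lookahead=* remaining=[* ( id ) ) $]
Step 5: shift *. Stack=[( T *] ptr=3 lookahead=( remaining=[( id ) ) $]
Step 6: shift (. Stack=[( T * (] ptr=4 lookahead=id remaining=[id ) ) $]
Step 7: shift id. Stack=[( T * ( id] ptr=5 lookahead=) remaining=[) ) $]
Step 8: reduce F->id. Stack=[( T * ( F] ptr=5 lookahead=) remaining=[) ) $]
Step 9: reduce T->F. Stack=[( T * ( T] ptr=5 lookahead=) remaining=[) ) $]
Step 10: reduce E->T. Stack=[( T * ( E] ptr=5 lookahead=) remaining=[) ) $]
Step 11: shift ). Stack=[( T * ( E )] ptr=6 lookahead=) remaining=[) $]
Step 12: reduce F->( E ). Stack=[( T * F] ptr=6 lookahead=) remaining=[) $]
Step 13: reduce T->T * F. Stack=[( T] ptr=6 lookahead=) remaining=[) $]
Step 14: reduce E->T. Stack=[( E] ptr=6 lookahead=) remaining=[) $]
Step 15: shift ). Stack=[( E )] ptr=7 lookahead=$ remaining=[$]
Step 16: reduce F->( E ). Stack=[F] ptr=7 lookahead=$ remaining=[$]
Step 17: reduce T->F. Stack=[T] ptr=7 lookahead=$ remaining=[$]
Step 18: reduce E->T. Stack=[E] ptr=7 lookahead=$ remaining=[$]
Step 19: accept. Stack=[E] ptr=7 lookahead=$ remaining=[$]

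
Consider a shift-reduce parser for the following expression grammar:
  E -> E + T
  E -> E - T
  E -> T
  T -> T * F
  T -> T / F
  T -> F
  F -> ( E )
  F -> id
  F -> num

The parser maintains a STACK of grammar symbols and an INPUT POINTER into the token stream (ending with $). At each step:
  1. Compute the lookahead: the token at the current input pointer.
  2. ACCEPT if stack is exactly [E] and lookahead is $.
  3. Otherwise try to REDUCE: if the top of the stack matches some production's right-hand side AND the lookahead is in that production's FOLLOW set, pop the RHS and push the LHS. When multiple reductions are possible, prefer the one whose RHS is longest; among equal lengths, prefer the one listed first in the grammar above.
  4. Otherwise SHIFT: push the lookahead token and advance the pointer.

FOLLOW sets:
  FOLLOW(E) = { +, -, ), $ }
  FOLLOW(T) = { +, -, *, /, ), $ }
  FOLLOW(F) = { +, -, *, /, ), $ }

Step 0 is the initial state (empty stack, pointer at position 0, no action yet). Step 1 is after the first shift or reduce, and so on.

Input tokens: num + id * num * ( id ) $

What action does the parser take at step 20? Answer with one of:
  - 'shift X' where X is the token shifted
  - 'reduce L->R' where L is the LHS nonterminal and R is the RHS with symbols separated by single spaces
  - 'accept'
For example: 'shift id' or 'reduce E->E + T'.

Answer: reduce F->( E )

Derivation:
Step 1: shift num. Stack=[num] ptr=1 lookahead=+ remaining=[+ id * num * ( id ) $]
Step 2: reduce F->num. Stack=[F] ptr=1 lookahead=+ remaining=[+ id * num * ( id ) $]
Step 3: reduce T->F. Stack=[T] ptr=1 lookahead=+ remaining=[+ id * num * ( id ) $]
Step 4: reduce E->T. Stack=[E] ptr=1 lookahead=+ remaining=[+ id * num * ( id ) $]
Step 5: shift +. Stack=[E +] ptr=2 lookahead=id remaining=[id * num * ( id ) $]
Step 6: shift id. Stack=[E + id] ptr=3 lookahead=* remaining=[* num * ( id ) $]
Step 7: reduce F->id. Stack=[E + F] ptr=3 lookahead=* remaining=[* num * ( id ) $]
Step 8: reduce T->F. Stack=[E + T] ptr=3 lookahead=* remaining=[* num * ( id ) $]
Step 9: shift *. Stack=[E + T *] ptr=4 lookahead=num remaining=[num * ( id ) $]
Step 10: shift num. Stack=[E + T * num] ptr=5 lookahead=* remaining=[* ( id ) $]
Step 11: reduce F->num. Stack=[E + T * F] ptr=5 lookahead=* remaining=[* ( id ) $]
Step 12: reduce T->T * F. Stack=[E + T] ptr=5 lookahead=* remaining=[* ( id ) $]
Step 13: shift *. Stack=[E + T *] ptr=6 lookahead=( remaining=[( id ) $]
Step 14: shift (. Stack=[E + T * (] ptr=7 lookahead=id remaining=[id ) $]
Step 15: shift id. Stack=[E + T * ( id] ptr=8 lookahead=) remaining=[) $]
Step 16: reduce F->id. Stack=[E + T * ( F] ptr=8 lookahead=) remaining=[) $]
Step 17: reduce T->F. Stack=[E + T * ( T] ptr=8 lookahead=) remaining=[) $]
Step 18: reduce E->T. Stack=[E + T * ( E] ptr=8 lookahead=) remaining=[) $]
Step 19: shift ). Stack=[E + T * ( E )] ptr=9 lookahead=$ remaining=[$]
Step 20: reduce F->( E ). Stack=[E + T * F] ptr=9 lookahead=$ remaining=[$]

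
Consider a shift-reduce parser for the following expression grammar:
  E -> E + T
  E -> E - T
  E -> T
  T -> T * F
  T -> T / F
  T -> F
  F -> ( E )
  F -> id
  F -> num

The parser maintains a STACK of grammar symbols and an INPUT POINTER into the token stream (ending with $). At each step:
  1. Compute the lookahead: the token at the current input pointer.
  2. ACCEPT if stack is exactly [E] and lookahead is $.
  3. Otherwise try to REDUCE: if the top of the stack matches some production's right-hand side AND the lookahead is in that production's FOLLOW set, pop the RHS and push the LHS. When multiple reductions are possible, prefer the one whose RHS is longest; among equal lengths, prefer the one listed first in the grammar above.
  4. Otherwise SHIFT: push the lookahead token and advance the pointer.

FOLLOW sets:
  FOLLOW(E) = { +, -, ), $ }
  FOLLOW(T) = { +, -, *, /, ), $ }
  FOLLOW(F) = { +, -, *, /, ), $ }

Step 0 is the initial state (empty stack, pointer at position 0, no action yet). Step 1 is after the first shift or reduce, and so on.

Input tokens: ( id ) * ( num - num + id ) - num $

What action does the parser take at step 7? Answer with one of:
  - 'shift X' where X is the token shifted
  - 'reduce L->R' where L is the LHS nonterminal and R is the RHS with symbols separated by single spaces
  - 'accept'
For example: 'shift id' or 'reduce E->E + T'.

Step 1: shift (. Stack=[(] ptr=1 lookahead=id remaining=[id ) * ( num - num + id ) - num $]
Step 2: shift id. Stack=[( id] ptr=2 lookahead=) remaining=[) * ( num - num + id ) - num $]
Step 3: reduce F->id. Stack=[( F] ptr=2 lookahead=) remaining=[) * ( num - num + id ) - num $]
Step 4: reduce T->F. Stack=[( T] ptr=2 lookahead=) remaining=[) * ( num - num + id ) - num $]
Step 5: reduce E->T. Stack=[( E] ptr=2 lookahead=) remaining=[) * ( num - num + id ) - num $]
Step 6: shift ). Stack=[( E )] ptr=3 lookahead=* remaining=[* ( num - num + id ) - num $]
Step 7: reduce F->( E ). Stack=[F] ptr=3 lookahead=* remaining=[* ( num - num + id ) - num $]

Answer: reduce F->( E )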